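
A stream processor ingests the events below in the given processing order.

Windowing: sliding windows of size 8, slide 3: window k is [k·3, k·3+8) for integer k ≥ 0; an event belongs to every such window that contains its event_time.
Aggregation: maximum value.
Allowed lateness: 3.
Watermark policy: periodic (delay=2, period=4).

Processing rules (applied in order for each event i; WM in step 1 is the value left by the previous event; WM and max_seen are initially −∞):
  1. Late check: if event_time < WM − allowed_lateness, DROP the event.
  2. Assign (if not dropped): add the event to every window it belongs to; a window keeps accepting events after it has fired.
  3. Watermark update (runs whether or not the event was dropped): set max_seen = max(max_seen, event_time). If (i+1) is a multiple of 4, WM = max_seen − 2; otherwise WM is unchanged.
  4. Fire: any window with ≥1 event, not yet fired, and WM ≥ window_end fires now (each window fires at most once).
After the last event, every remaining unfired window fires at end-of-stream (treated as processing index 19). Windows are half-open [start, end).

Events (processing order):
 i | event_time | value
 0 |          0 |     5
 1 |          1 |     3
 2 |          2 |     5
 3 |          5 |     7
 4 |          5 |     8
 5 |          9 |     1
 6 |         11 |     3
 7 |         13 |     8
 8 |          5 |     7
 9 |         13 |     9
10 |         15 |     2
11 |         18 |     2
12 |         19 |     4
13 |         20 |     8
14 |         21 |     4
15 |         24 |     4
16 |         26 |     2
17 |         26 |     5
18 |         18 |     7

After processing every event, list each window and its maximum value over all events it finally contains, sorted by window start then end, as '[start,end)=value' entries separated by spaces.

[0,8)=8 [3,11)=8 [6,14)=9 [9,17)=9 [12,20)=9 [15,23)=8 [18,26)=8 [21,29)=5 [24,32)=5

i=0 t=0 v=5: → [0,8); WM=−∞
i=1 t=1 v=3: → [0,8); WM=−∞
i=2 t=2 v=5: → [0,8); WM=−∞
i=3 t=5 v=7: → [3,11),[0,8); WM=3
i=4 t=5 v=8: → [3,11),[0,8); WM=3
i=5 t=9 v=1: → [9,17),[6,14),[3,11); WM=3
i=6 t=11 v=3: → [9,17),[6,14); WM=3
i=7 t=13 v=8: → [12,20),[9,17),[6,14); WM=11; [0,8) fires=8 [3,11) fires=8
i=8 t=5 v=7: DROP (t<11-3); WM=11
i=9 t=13 v=9: → [12,20),[9,17),[6,14); WM=11
i=10 t=15 v=2: → [15,23),[12,20),[9,17); WM=11
i=11 t=18 v=2: → [18,26),[15,23),[12,20); WM=16; [6,14) fires=9
i=12 t=19 v=4: → [18,26),[15,23),[12,20); WM=16
i=13 t=20 v=8: → [18,26),[15,23); WM=16
i=14 t=21 v=4: → [21,29),[18,26),[15,23); WM=16
i=15 t=24 v=4: → [24,32),[21,29),[18,26); WM=22; [9,17) fires=9 [12,20) fires=9
i=16 t=26 v=2: → [24,32),[21,29); WM=22
i=17 t=26 v=5: → [24,32),[21,29); WM=22
i=18 t=18 v=7: DROP (t<22-3); WM=22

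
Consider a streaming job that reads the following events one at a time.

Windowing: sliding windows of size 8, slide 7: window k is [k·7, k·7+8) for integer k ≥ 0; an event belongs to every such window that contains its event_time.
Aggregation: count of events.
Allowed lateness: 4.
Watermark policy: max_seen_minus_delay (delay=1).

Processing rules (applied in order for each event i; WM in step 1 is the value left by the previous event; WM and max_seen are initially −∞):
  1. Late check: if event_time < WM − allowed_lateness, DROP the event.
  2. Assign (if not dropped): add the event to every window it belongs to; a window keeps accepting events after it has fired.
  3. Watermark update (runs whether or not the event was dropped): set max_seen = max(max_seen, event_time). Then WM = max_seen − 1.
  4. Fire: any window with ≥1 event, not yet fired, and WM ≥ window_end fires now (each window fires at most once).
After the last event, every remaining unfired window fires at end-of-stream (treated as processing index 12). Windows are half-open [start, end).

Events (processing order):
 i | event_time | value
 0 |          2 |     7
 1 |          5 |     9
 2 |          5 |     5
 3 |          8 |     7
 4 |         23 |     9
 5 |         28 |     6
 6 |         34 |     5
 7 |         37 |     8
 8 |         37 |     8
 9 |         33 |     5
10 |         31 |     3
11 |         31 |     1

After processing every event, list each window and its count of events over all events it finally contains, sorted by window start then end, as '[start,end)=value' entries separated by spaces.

i=0 t=2 v=7: → [0,8); WM=1
i=1 t=5 v=9: → [0,8); WM=4
i=2 t=5 v=5: → [0,8); WM=4
i=3 t=8 v=7: → [7,15); WM=7
i=4 t=23 v=9: → [21,29); WM=22; [0,8) fires=3 [7,15) fires=1
i=5 t=28 v=6: → [28,36),[21,29); WM=27
i=6 t=34 v=5: → [28,36); WM=33; [21,29) fires=2
i=7 t=37 v=8: → [35,43); WM=36; [28,36) fires=2
i=8 t=37 v=8: → [35,43); WM=36
i=9 t=33 v=5: → [28,36); WM=36
i=10 t=31 v=3: DROP (t<36-4); WM=36
i=11 t=31 v=1: DROP (t<36-4); WM=36

[0,8)=3 [7,15)=1 [21,29)=2 [28,36)=3 [35,43)=2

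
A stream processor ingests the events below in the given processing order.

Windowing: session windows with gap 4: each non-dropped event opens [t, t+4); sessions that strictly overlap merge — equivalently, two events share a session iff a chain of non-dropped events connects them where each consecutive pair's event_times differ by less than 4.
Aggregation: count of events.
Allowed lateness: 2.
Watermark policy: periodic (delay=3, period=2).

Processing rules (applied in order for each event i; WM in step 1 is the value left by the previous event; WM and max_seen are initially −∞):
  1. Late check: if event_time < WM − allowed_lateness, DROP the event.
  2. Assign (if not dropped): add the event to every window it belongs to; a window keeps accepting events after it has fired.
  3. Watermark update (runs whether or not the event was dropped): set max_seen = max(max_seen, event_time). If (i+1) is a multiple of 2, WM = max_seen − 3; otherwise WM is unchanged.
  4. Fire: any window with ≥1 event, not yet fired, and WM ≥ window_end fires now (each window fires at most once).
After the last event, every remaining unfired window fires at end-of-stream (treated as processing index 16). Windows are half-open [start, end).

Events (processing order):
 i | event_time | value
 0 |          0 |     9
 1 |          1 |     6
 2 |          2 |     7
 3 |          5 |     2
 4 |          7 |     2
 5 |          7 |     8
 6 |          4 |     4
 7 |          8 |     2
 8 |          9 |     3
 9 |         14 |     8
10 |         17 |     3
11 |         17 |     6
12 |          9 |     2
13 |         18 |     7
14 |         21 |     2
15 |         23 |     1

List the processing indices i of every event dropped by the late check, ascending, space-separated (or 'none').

i=0 t=0 v=9: → [0,4); WM=−∞
i=1 t=1 v=6: → [0,5); WM=-2
i=2 t=2 v=7: → [0,6); WM=-2
i=3 t=5 v=2: → [0,9); WM=2
i=4 t=7 v=2: → [0,11); WM=2
i=5 t=7 v=8: → [0,11); WM=4
i=6 t=4 v=4: → [0,11); WM=4
i=7 t=8 v=2: → [0,12); WM=5
i=8 t=9 v=3: → [0,13); WM=5
i=9 t=14 v=8: → [14,18); WM=11
i=10 t=17 v=3: → [14,21); WM=11
i=11 t=17 v=6: → [14,21); WM=14
i=12 t=9 v=2: DROP (t<14-2); WM=14
i=13 t=18 v=7: → [14,22); WM=15
i=14 t=21 v=2: → [14,25); WM=15
i=15 t=23 v=1: → [14,27); WM=20

12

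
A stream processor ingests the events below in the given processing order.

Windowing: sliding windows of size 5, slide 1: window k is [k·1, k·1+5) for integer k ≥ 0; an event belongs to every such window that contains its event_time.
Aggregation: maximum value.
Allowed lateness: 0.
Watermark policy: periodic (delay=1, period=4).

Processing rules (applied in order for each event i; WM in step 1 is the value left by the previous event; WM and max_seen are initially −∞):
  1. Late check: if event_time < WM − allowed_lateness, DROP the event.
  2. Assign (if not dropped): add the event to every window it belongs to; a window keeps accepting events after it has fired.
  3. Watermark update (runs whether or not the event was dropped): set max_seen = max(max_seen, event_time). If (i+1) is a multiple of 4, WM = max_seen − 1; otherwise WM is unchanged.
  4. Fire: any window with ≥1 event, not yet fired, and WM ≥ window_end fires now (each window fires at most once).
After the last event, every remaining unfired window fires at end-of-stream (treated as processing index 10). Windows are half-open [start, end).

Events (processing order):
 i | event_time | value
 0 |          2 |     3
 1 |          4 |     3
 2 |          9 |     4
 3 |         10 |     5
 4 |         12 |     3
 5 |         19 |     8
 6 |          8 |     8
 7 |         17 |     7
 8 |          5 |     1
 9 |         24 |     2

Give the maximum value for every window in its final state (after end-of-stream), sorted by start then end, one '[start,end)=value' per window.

i=0 t=2 v=3: → [2,7),[1,6),[0,5); WM=−∞
i=1 t=4 v=3: → [4,9),[3,8),[2,7),[1,6),[0,5); WM=−∞
i=2 t=9 v=4: → [9,14),[8,13),[7,12),[6,11),[5,10); WM=−∞
i=3 t=10 v=5: → [10,15),[9,14),[8,13),[7,12),[6,11); WM=9; [0,5) fires=3 [1,6) fires=3 [2,7) fires=3 [3,8) fires=3 [4,9) fires=3
i=4 t=12 v=3: → [12,17),[11,16),[10,15),[9,14),[8,13); WM=9
i=5 t=19 v=8: → [19,24),[18,23),[17,22),[16,21),[15,20); WM=9
i=6 t=8 v=8: DROP (t<9-0); WM=9
i=7 t=17 v=7: → [17,22),[16,21),[15,20),[14,19),[13,18); WM=18; [5,10) fires=4 [6,11) fires=5 [7,12) fires=5 [8,13) fires=5 [9,14) fires=5 [10,15) fires=5 [11,16) fires=3 [12,17) fires=3 [13,18) fires=7
i=8 t=5 v=1: DROP (t<18-0); WM=18
i=9 t=24 v=2: → [24,29),[23,28),[22,27),[21,26),[20,25); WM=18

[0,5)=3 [1,6)=3 [2,7)=3 [3,8)=3 [4,9)=3 [5,10)=4 [6,11)=5 [7,12)=5 [8,13)=5 [9,14)=5 [10,15)=5 [11,16)=3 [12,17)=3 [13,18)=7 [14,19)=7 [15,20)=8 [16,21)=8 [17,22)=8 [18,23)=8 [19,24)=8 [20,25)=2 [21,26)=2 [22,27)=2 [23,28)=2 [24,29)=2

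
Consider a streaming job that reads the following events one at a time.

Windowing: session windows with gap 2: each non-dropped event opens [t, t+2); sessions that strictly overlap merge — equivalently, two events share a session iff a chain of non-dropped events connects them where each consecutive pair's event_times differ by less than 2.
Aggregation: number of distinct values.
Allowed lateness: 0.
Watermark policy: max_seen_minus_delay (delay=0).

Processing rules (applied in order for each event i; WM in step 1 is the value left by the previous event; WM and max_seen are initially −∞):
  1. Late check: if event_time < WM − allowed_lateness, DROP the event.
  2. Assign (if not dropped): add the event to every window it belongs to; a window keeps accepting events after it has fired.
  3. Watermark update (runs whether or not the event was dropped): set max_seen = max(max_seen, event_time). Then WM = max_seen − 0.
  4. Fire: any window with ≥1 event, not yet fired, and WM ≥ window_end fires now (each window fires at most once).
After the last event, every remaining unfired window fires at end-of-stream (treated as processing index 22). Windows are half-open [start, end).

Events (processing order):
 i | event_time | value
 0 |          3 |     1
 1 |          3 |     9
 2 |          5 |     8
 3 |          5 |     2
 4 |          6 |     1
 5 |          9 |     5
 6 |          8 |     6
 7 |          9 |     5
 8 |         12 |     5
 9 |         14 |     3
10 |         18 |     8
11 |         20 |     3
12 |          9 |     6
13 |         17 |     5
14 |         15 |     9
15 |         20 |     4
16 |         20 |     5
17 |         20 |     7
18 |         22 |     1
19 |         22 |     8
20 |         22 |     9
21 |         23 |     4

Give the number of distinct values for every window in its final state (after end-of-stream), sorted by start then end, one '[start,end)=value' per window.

i=0 t=3 v=1: → [3,5); WM=3
i=1 t=3 v=9: → [3,5); WM=3
i=2 t=5 v=8: → [5,7); WM=5
i=3 t=5 v=2: → [5,7); WM=5
i=4 t=6 v=1: → [5,8); WM=6
i=5 t=9 v=5: → [9,11); WM=9
i=6 t=8 v=6: DROP (t<9-0); WM=9
i=7 t=9 v=5: → [9,11); WM=9
i=8 t=12 v=5: → [12,14); WM=12
i=9 t=14 v=3: → [14,16); WM=14
i=10 t=18 v=8: → [18,20); WM=18
i=11 t=20 v=3: → [20,22); WM=20
i=12 t=9 v=6: DROP (t<20-0); WM=20
i=13 t=17 v=5: DROP (t<20-0); WM=20
i=14 t=15 v=9: DROP (t<20-0); WM=20
i=15 t=20 v=4: → [20,22); WM=20
i=16 t=20 v=5: → [20,22); WM=20
i=17 t=20 v=7: → [20,22); WM=20
i=18 t=22 v=1: → [22,24); WM=22
i=19 t=22 v=8: → [22,24); WM=22
i=20 t=22 v=9: → [22,24); WM=22
i=21 t=23 v=4: → [22,25); WM=23

[3,5)=2 [5,8)=3 [9,11)=1 [12,14)=1 [14,16)=1 [18,20)=1 [20,22)=4 [22,25)=4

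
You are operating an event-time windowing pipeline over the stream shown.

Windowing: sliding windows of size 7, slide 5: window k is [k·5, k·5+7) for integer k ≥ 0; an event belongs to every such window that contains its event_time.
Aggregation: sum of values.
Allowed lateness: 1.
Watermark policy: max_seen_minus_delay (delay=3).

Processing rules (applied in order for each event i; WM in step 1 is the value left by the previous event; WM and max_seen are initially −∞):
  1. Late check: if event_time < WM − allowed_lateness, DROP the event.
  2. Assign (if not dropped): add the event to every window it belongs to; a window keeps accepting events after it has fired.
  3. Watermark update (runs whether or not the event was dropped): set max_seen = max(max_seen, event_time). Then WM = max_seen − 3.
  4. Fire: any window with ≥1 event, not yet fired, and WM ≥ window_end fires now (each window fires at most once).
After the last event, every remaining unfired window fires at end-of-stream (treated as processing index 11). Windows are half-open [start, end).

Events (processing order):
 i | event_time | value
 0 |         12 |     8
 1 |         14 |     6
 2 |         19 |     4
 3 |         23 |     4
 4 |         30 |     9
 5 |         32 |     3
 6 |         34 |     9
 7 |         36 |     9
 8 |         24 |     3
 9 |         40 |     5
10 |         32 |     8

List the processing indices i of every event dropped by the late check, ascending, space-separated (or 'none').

i=0 t=12 v=8: → [10,17); WM=9
i=1 t=14 v=6: → [10,17); WM=11
i=2 t=19 v=4: → [15,22); WM=16
i=3 t=23 v=4: → [20,27); WM=20; [10,17) fires=14
i=4 t=30 v=9: → [30,37),[25,32); WM=27; [15,22) fires=4 [20,27) fires=4
i=5 t=32 v=3: → [30,37); WM=29
i=6 t=34 v=9: → [30,37); WM=31
i=7 t=36 v=9: → [35,42),[30,37); WM=33; [25,32) fires=9
i=8 t=24 v=3: DROP (t<33-1); WM=33
i=9 t=40 v=5: → [40,47),[35,42); WM=37; [30,37) fires=30
i=10 t=32 v=8: DROP (t<37-1); WM=37

8 10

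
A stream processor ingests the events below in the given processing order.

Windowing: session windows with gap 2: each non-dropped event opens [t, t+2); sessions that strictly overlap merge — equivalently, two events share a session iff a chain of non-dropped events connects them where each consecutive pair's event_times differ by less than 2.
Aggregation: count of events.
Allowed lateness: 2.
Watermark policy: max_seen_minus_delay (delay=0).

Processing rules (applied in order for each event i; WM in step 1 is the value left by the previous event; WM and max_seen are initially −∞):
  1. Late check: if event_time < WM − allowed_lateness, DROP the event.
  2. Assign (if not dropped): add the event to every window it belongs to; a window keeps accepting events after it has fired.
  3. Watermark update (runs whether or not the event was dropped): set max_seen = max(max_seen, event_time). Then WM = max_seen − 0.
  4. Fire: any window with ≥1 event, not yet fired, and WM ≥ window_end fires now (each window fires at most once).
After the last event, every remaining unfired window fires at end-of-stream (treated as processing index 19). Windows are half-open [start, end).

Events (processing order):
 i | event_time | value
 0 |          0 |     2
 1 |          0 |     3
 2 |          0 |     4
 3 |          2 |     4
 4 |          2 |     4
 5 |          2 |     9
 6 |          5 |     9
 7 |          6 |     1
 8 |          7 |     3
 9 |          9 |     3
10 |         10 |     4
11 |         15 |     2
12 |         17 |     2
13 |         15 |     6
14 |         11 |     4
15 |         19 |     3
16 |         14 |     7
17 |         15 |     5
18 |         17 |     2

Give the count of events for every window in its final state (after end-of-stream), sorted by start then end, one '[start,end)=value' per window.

[0,2)=3 [2,4)=3 [5,9)=3 [9,12)=2 [15,17)=2 [17,19)=2 [19,21)=1

i=0 t=0 v=2: → [0,2); WM=0
i=1 t=0 v=3: → [0,2); WM=0
i=2 t=0 v=4: → [0,2); WM=0
i=3 t=2 v=4: → [2,4); WM=2
i=4 t=2 v=4: → [2,4); WM=2
i=5 t=2 v=9: → [2,4); WM=2
i=6 t=5 v=9: → [5,7); WM=5
i=7 t=6 v=1: → [5,8); WM=6
i=8 t=7 v=3: → [5,9); WM=7
i=9 t=9 v=3: → [9,11); WM=9
i=10 t=10 v=4: → [9,12); WM=10
i=11 t=15 v=2: → [15,17); WM=15
i=12 t=17 v=2: → [17,19); WM=17
i=13 t=15 v=6: → [15,17); WM=17
i=14 t=11 v=4: DROP (t<17-2); WM=17
i=15 t=19 v=3: → [19,21); WM=19
i=16 t=14 v=7: DROP (t<19-2); WM=19
i=17 t=15 v=5: DROP (t<19-2); WM=19
i=18 t=17 v=2: → [17,19); WM=19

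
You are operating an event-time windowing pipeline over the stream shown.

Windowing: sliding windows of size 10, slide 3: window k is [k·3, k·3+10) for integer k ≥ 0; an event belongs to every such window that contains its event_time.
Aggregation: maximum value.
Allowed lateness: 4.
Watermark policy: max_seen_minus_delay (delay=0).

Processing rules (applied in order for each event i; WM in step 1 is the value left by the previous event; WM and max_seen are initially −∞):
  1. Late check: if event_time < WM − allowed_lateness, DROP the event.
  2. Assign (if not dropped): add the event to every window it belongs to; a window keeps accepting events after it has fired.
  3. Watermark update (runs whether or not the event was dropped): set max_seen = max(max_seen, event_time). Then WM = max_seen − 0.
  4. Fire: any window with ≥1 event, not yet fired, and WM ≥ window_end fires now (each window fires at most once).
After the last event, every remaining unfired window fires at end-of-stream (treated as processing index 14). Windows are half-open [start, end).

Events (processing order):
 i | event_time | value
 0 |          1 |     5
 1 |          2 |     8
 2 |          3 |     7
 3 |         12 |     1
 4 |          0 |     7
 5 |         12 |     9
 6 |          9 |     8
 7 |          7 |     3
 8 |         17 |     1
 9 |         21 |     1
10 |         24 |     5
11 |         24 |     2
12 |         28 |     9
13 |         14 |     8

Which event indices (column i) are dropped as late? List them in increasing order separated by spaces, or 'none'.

4 7 13

i=0 t=1 v=5: → [0,10); WM=1
i=1 t=2 v=8: → [0,10); WM=2
i=2 t=3 v=7: → [3,13),[0,10); WM=3
i=3 t=12 v=1: → [12,22),[9,19),[6,16),[3,13); WM=12; [0,10) fires=8
i=4 t=0 v=7: DROP (t<12-4); WM=12
i=5 t=12 v=9: → [12,22),[9,19),[6,16),[3,13); WM=12
i=6 t=9 v=8: → [9,19),[6,16),[3,13),[0,10); WM=12
i=7 t=7 v=3: DROP (t<12-4); WM=12
i=8 t=17 v=1: → [15,25),[12,22),[9,19); WM=17; [3,13) fires=9 [6,16) fires=9
i=9 t=21 v=1: → [21,31),[18,28),[15,25),[12,22); WM=21; [9,19) fires=9
i=10 t=24 v=5: → [24,34),[21,31),[18,28),[15,25); WM=24; [12,22) fires=9
i=11 t=24 v=2: → [24,34),[21,31),[18,28),[15,25); WM=24
i=12 t=28 v=9: → [27,37),[24,34),[21,31); WM=28; [15,25) fires=5 [18,28) fires=5
i=13 t=14 v=8: DROP (t<28-4); WM=28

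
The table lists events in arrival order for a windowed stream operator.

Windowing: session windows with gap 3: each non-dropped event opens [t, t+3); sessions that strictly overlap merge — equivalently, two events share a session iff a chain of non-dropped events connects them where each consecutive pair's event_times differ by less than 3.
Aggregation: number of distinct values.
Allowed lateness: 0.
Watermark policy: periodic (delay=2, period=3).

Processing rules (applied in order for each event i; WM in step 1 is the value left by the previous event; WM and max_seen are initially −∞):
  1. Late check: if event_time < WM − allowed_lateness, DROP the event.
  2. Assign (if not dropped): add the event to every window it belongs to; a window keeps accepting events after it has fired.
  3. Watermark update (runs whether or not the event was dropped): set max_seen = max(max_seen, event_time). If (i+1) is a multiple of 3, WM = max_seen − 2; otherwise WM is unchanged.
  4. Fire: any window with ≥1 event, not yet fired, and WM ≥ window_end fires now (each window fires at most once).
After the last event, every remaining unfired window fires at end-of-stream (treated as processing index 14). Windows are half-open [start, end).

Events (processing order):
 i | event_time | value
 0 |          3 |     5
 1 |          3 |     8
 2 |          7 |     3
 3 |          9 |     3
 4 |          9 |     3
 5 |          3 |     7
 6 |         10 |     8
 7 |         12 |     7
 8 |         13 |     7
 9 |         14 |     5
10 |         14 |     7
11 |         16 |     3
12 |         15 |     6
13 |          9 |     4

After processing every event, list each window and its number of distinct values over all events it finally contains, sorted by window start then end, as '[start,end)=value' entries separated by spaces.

i=0 t=3 v=5: → [3,6); WM=−∞
i=1 t=3 v=8: → [3,6); WM=−∞
i=2 t=7 v=3: → [7,10); WM=5
i=3 t=9 v=3: → [7,12); WM=5
i=4 t=9 v=3: → [7,12); WM=5
i=5 t=3 v=7: DROP (t<5-0); WM=7
i=6 t=10 v=8: → [7,13); WM=7
i=7 t=12 v=7: → [7,15); WM=7
i=8 t=13 v=7: → [7,16); WM=11
i=9 t=14 v=5: → [7,17); WM=11
i=10 t=14 v=7: → [7,17); WM=11
i=11 t=16 v=3: → [7,19); WM=14
i=12 t=15 v=6: → [7,19); WM=14
i=13 t=9 v=4: DROP (t<14-0); WM=14

[3,6)=2 [7,19)=5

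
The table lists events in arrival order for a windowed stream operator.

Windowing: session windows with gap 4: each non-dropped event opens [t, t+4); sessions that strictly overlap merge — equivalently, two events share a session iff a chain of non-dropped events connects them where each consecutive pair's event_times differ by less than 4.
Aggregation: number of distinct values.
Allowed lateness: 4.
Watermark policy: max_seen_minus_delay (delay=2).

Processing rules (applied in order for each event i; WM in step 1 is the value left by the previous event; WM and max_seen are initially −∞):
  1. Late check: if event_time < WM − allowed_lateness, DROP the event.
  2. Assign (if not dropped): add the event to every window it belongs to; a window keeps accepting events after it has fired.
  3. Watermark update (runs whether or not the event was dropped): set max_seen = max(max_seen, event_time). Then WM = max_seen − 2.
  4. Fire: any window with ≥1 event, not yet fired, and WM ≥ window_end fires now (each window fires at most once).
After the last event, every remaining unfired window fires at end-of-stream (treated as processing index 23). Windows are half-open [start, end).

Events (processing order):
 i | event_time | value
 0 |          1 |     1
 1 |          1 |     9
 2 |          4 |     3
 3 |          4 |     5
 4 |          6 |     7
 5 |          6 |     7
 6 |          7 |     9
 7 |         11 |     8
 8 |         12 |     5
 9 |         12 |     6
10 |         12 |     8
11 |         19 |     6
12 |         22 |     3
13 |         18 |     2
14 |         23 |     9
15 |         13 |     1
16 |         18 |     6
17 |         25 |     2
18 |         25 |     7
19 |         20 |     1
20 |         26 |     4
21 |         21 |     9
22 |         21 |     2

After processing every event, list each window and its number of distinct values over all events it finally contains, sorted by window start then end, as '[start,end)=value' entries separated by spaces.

[1,11)=5 [11,16)=3 [18,30)=7

i=0 t=1 v=1: → [1,5); WM=-1
i=1 t=1 v=9: → [1,5); WM=-1
i=2 t=4 v=3: → [1,8); WM=2
i=3 t=4 v=5: → [1,8); WM=2
i=4 t=6 v=7: → [1,10); WM=4
i=5 t=6 v=7: → [1,10); WM=4
i=6 t=7 v=9: → [1,11); WM=5
i=7 t=11 v=8: → [11,15); WM=9
i=8 t=12 v=5: → [11,16); WM=10
i=9 t=12 v=6: → [11,16); WM=10
i=10 t=12 v=8: → [11,16); WM=10
i=11 t=19 v=6: → [19,23); WM=17
i=12 t=22 v=3: → [19,26); WM=20
i=13 t=18 v=2: → [18,26); WM=20
i=14 t=23 v=9: → [18,27); WM=21
i=15 t=13 v=1: DROP (t<21-4); WM=21
i=16 t=18 v=6: → [18,27); WM=21
i=17 t=25 v=2: → [18,29); WM=23
i=18 t=25 v=7: → [18,29); WM=23
i=19 t=20 v=1: → [18,29); WM=23
i=20 t=26 v=4: → [18,30); WM=24
i=21 t=21 v=9: → [18,30); WM=24
i=22 t=21 v=2: → [18,30); WM=24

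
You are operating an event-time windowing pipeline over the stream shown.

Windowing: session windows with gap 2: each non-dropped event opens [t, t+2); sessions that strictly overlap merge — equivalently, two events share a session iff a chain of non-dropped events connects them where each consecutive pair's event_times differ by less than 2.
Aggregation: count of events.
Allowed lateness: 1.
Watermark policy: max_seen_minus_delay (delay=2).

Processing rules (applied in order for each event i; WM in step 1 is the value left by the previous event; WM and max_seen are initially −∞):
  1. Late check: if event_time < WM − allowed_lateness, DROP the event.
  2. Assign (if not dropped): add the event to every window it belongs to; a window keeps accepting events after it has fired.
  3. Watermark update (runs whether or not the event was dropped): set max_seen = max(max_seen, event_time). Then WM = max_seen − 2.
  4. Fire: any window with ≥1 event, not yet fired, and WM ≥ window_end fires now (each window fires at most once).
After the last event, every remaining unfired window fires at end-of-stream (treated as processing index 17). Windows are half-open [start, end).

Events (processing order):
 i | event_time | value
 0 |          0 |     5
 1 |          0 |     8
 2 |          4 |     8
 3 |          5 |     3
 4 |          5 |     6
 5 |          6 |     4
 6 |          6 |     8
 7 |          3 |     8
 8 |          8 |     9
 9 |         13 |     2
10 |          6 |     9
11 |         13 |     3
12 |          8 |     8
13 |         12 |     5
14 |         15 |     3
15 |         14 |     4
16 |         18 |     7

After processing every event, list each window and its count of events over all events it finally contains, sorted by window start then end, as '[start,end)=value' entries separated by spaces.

[0,2)=2 [3,8)=6 [8,10)=1 [12,17)=5 [18,20)=1

i=0 t=0 v=5: → [0,2); WM=-2
i=1 t=0 v=8: → [0,2); WM=-2
i=2 t=4 v=8: → [4,6); WM=2
i=3 t=5 v=3: → [4,7); WM=3
i=4 t=5 v=6: → [4,7); WM=3
i=5 t=6 v=4: → [4,8); WM=4
i=6 t=6 v=8: → [4,8); WM=4
i=7 t=3 v=8: → [3,8); WM=4
i=8 t=8 v=9: → [8,10); WM=6
i=9 t=13 v=2: → [13,15); WM=11
i=10 t=6 v=9: DROP (t<11-1); WM=11
i=11 t=13 v=3: → [13,15); WM=11
i=12 t=8 v=8: DROP (t<11-1); WM=11
i=13 t=12 v=5: → [12,15); WM=11
i=14 t=15 v=3: → [15,17); WM=13
i=15 t=14 v=4: → [12,17); WM=13
i=16 t=18 v=7: → [18,20); WM=16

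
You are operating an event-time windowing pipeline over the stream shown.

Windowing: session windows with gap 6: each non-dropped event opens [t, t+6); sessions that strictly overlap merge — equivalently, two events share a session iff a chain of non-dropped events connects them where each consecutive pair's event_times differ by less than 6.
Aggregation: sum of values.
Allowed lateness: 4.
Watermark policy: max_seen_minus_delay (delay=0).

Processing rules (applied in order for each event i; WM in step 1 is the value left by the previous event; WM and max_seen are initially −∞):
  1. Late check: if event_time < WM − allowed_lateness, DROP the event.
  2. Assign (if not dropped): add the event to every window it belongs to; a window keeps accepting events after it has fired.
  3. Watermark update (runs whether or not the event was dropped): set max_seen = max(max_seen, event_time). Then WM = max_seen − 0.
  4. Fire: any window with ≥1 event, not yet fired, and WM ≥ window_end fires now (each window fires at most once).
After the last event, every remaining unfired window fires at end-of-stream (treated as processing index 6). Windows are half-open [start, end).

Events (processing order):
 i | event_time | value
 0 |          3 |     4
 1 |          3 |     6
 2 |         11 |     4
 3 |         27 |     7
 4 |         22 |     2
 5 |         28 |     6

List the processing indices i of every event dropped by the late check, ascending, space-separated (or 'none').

4

i=0 t=3 v=4: → [3,9); WM=3
i=1 t=3 v=6: → [3,9); WM=3
i=2 t=11 v=4: → [11,17); WM=11
i=3 t=27 v=7: → [27,33); WM=27
i=4 t=22 v=2: DROP (t<27-4); WM=27
i=5 t=28 v=6: → [27,34); WM=28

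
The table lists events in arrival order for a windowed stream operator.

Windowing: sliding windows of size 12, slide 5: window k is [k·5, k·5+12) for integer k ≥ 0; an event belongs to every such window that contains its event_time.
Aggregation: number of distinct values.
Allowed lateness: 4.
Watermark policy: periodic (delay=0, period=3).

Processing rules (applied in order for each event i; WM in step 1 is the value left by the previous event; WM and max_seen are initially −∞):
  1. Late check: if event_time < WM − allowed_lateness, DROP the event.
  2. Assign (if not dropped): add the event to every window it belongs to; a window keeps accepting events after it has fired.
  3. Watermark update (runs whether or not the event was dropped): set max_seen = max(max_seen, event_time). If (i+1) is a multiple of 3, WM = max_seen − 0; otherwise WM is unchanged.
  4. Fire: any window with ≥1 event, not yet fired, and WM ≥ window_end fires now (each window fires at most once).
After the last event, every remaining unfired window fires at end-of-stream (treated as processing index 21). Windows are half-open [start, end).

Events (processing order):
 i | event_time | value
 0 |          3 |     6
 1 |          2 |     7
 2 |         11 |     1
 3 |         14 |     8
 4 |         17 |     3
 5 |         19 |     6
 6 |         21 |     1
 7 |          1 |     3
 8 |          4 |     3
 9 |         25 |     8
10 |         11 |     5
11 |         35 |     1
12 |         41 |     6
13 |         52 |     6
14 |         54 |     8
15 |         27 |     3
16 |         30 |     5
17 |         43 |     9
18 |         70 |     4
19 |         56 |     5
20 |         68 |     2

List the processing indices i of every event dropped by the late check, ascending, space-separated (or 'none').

i=0 t=3 v=6: → [0,12); WM=−∞
i=1 t=2 v=7: → [0,12); WM=−∞
i=2 t=11 v=1: → [10,22),[5,17),[0,12); WM=11
i=3 t=14 v=8: → [10,22),[5,17); WM=11
i=4 t=17 v=3: → [15,27),[10,22); WM=11
i=5 t=19 v=6: → [15,27),[10,22); WM=19; [0,12) fires=3 [5,17) fires=2
i=6 t=21 v=1: → [20,32),[15,27),[10,22); WM=19
i=7 t=1 v=3: DROP (t<19-4); WM=19
i=8 t=4 v=3: DROP (t<19-4); WM=21
i=9 t=25 v=8: → [25,37),[20,32),[15,27); WM=21
i=10 t=11 v=5: DROP (t<21-4); WM=21
i=11 t=35 v=1: → [35,47),[30,42),[25,37); WM=35; [10,22) fires=4 [15,27) fires=4 [20,32) fires=2
i=12 t=41 v=6: → [40,52),[35,47),[30,42); WM=35
i=13 t=52 v=6: → [50,62),[45,57); WM=35
i=14 t=54 v=8: → [50,62),[45,57); WM=54; [25,37) fires=2 [30,42) fires=2 [35,47) fires=2 [40,52) fires=1
i=15 t=27 v=3: DROP (t<54-4); WM=54
i=16 t=30 v=5: DROP (t<54-4); WM=54
i=17 t=43 v=9: DROP (t<54-4); WM=54
i=18 t=70 v=4: → [70,82),[65,77),[60,72); WM=54
i=19 t=56 v=5: → [55,67),[50,62),[45,57); WM=54
i=20 t=68 v=2: → [65,77),[60,72); WM=70; [45,57) fires=3 [50,62) fires=3 [55,67) fires=1

7 8 10 15 16 17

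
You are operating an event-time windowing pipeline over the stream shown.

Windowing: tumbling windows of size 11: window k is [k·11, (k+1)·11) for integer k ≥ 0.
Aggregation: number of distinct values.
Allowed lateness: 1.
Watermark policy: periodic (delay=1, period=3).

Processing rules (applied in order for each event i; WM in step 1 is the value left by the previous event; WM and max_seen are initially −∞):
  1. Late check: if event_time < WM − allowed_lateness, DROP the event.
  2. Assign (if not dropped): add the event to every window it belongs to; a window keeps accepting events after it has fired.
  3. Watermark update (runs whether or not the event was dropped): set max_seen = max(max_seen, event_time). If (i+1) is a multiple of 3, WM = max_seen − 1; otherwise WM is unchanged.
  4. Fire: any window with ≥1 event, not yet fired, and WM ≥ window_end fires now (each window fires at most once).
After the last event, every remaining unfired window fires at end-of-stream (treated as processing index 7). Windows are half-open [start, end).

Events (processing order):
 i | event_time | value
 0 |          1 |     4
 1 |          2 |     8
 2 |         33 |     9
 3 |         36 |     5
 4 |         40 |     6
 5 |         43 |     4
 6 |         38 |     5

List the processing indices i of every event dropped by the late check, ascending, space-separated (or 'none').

6

i=0 t=1 v=4: → [0,11); WM=−∞
i=1 t=2 v=8: → [0,11); WM=−∞
i=2 t=33 v=9: → [33,44); WM=32; [0,11) fires=2
i=3 t=36 v=5: → [33,44); WM=32
i=4 t=40 v=6: → [33,44); WM=32
i=5 t=43 v=4: → [33,44); WM=42
i=6 t=38 v=5: DROP (t<42-1); WM=42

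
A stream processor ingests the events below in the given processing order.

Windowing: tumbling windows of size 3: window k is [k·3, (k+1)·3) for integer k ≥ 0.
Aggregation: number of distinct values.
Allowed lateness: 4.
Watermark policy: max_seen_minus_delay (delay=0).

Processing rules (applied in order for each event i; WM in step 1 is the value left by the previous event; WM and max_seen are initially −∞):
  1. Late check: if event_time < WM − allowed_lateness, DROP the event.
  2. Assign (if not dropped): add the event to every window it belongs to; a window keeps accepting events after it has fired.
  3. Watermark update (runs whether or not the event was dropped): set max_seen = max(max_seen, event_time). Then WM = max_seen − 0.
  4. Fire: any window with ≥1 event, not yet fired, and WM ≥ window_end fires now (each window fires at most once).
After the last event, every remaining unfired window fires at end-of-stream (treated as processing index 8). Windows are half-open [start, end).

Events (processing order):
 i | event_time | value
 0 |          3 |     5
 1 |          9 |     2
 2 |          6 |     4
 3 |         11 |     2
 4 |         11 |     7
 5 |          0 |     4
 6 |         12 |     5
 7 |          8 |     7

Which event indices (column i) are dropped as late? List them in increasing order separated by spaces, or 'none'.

5

i=0 t=3 v=5: → [3,6); WM=3
i=1 t=9 v=2: → [9,12); WM=9; [3,6) fires=1
i=2 t=6 v=4: → [6,9); WM=9; [6,9) fires=1
i=3 t=11 v=2: → [9,12); WM=11
i=4 t=11 v=7: → [9,12); WM=11
i=5 t=0 v=4: DROP (t<11-4); WM=11
i=6 t=12 v=5: → [12,15); WM=12; [9,12) fires=2
i=7 t=8 v=7: → [6,9); WM=12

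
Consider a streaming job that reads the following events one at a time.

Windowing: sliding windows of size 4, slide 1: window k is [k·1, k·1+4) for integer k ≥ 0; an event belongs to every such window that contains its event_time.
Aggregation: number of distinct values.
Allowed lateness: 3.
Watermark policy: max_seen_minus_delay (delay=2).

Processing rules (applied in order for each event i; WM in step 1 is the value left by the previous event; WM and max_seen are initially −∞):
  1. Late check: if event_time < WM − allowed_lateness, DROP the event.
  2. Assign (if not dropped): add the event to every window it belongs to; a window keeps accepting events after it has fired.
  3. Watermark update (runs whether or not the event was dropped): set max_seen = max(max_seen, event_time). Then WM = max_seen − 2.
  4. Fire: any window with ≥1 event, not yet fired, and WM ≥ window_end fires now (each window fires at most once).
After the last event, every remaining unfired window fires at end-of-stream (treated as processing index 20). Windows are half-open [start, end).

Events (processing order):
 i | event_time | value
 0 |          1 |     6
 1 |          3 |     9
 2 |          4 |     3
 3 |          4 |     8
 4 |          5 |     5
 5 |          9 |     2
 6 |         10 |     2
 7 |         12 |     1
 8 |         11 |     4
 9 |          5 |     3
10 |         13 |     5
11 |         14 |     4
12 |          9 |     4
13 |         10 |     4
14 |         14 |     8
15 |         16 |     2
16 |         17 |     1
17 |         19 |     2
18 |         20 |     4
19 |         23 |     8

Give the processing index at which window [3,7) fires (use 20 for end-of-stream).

5

i=0 t=1 v=6: → [1,5),[0,4); WM=-1
i=1 t=3 v=9: → [3,7),[2,6),[1,5),[0,4); WM=1
i=2 t=4 v=3: → [4,8),[3,7),[2,6),[1,5); WM=2
i=3 t=4 v=8: → [4,8),[3,7),[2,6),[1,5); WM=2
i=4 t=5 v=5: → [5,9),[4,8),[3,7),[2,6); WM=3
i=5 t=9 v=2: → [9,13),[8,12),[7,11),[6,10); WM=7; [0,4) fires=2 [1,5) fires=4 [2,6) fires=4 [3,7) fires=4
i=6 t=10 v=2: → [10,14),[9,13),[8,12),[7,11); WM=8; [4,8) fires=3
i=7 t=12 v=1: → [12,16),[11,15),[10,14),[9,13); WM=10; [5,9) fires=1 [6,10) fires=1
i=8 t=11 v=4: → [11,15),[10,14),[9,13),[8,12); WM=10
i=9 t=5 v=3: DROP (t<10-3); WM=10
i=10 t=13 v=5: → [13,17),[12,16),[11,15),[10,14); WM=11; [7,11) fires=1
i=11 t=14 v=4: → [14,18),[13,17),[12,16),[11,15); WM=12; [8,12) fires=2
i=12 t=9 v=4: → [9,13),[8,12),[7,11),[6,10); WM=12
i=13 t=10 v=4: → [10,14),[9,13),[8,12),[7,11); WM=12
i=14 t=14 v=8: → [14,18),[13,17),[12,16),[11,15); WM=12
i=15 t=16 v=2: → [16,20),[15,19),[14,18),[13,17); WM=14; [9,13) fires=3 [10,14) fires=4
i=16 t=17 v=1: → [17,21),[16,20),[15,19),[14,18); WM=15; [11,15) fires=4
i=17 t=19 v=2: → [19,23),[18,22),[17,21),[16,20); WM=17; [12,16) fires=4 [13,17) fires=4
i=18 t=20 v=4: → [20,24),[19,23),[18,22),[17,21); WM=18; [14,18) fires=4
i=19 t=23 v=8: → [23,27),[22,26),[21,25),[20,24); WM=21; [15,19) fires=2 [16,20) fires=2 [17,21) fires=3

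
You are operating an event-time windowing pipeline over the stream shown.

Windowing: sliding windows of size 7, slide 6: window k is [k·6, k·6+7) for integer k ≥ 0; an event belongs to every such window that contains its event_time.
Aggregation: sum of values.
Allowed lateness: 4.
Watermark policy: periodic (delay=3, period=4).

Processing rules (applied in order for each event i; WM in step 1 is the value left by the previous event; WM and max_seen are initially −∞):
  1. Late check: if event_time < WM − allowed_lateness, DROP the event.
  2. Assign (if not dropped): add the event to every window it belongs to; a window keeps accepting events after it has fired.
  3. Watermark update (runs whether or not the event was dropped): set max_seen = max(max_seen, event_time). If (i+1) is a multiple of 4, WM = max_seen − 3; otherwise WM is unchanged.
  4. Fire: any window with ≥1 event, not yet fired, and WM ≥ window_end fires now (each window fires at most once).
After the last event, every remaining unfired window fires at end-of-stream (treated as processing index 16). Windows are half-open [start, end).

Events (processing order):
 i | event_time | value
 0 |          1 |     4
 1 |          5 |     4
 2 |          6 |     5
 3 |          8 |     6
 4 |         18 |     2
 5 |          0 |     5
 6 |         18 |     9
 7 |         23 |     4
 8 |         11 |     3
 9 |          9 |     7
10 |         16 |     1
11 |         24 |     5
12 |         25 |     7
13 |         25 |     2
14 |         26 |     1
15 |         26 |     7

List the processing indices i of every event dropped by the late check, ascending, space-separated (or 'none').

i=0 t=1 v=4: → [0,7); WM=−∞
i=1 t=5 v=4: → [0,7); WM=−∞
i=2 t=6 v=5: → [6,13),[0,7); WM=−∞
i=3 t=8 v=6: → [6,13); WM=5
i=4 t=18 v=2: → [18,25),[12,19); WM=5
i=5 t=0 v=5: DROP (t<5-4); WM=5
i=6 t=18 v=9: → [18,25),[12,19); WM=5
i=7 t=23 v=4: → [18,25); WM=20; [0,7) fires=13 [6,13) fires=11 [12,19) fires=11
i=8 t=11 v=3: DROP (t<20-4); WM=20
i=9 t=9 v=7: DROP (t<20-4); WM=20
i=10 t=16 v=1: → [12,19); WM=20
i=11 t=24 v=5: → [24,31),[18,25); WM=21
i=12 t=25 v=7: → [24,31); WM=21
i=13 t=25 v=2: → [24,31); WM=21
i=14 t=26 v=1: → [24,31); WM=21
i=15 t=26 v=7: → [24,31); WM=23

5 8 9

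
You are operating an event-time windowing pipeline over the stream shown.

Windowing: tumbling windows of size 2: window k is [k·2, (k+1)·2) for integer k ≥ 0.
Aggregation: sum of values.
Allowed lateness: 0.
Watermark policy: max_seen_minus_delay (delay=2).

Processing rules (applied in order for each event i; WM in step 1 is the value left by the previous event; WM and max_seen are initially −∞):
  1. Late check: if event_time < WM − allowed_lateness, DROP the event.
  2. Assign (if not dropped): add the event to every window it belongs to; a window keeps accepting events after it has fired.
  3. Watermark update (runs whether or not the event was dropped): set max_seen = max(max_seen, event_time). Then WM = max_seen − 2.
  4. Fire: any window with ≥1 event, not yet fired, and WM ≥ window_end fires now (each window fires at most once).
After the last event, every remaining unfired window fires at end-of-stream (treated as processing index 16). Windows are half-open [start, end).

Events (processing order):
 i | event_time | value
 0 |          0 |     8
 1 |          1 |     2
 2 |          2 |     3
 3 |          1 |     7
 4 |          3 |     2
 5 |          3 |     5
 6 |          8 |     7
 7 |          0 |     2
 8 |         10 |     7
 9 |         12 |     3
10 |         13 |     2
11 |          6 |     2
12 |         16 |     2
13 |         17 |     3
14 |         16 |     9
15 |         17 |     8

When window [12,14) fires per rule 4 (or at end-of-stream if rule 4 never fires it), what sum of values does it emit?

i=0 t=0 v=8: → [0,2); WM=-2
i=1 t=1 v=2: → [0,2); WM=-1
i=2 t=2 v=3: → [2,4); WM=0
i=3 t=1 v=7: → [0,2); WM=0
i=4 t=3 v=2: → [2,4); WM=1
i=5 t=3 v=5: → [2,4); WM=1
i=6 t=8 v=7: → [8,10); WM=6; [0,2) fires=17 [2,4) fires=10
i=7 t=0 v=2: DROP (t<6-0); WM=6
i=8 t=10 v=7: → [10,12); WM=8
i=9 t=12 v=3: → [12,14); WM=10; [8,10) fires=7
i=10 t=13 v=2: → [12,14); WM=11
i=11 t=6 v=2: DROP (t<11-0); WM=11
i=12 t=16 v=2: → [16,18); WM=14; [10,12) fires=7 [12,14) fires=5
i=13 t=17 v=3: → [16,18); WM=15
i=14 t=16 v=9: → [16,18); WM=15
i=15 t=17 v=8: → [16,18); WM=15

5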